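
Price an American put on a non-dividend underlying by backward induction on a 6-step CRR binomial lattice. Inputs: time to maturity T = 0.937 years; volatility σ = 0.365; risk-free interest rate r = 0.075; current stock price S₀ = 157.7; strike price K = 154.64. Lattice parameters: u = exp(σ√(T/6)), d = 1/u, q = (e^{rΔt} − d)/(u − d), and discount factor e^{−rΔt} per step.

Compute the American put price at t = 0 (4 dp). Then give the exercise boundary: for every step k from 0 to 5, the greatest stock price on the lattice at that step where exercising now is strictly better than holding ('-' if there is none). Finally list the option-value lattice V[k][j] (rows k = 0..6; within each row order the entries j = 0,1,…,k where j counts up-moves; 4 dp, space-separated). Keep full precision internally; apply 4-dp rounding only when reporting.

Δt=0.15617, u=1.15516, d=0.86568, q=0.50470, disc=e^(-rΔt)=0.98836
k=6 terminal: V=max(K-S,0) → 88.2696 66.0754 36.4594 0.0000 0.0000 0.0000 0.0000
k=5: j=0 S=76.6686 intr=77.9714 cont=76.1707 V=77.9714[EX]; j=1 S=102.3065 intr=52.3335 cont=50.5328 V=52.3335[EX]; j=2 S=136.5177 intr=18.1223 cont=17.8481 V=18.1223[EX]; j=3 S=182.1690 intr=0.0000 cont=0.0000 V=0.0000[hold]; j=4 S=243.0861 intr=0.0000 cont=0.0000 V=0.0000[hold]; j=5 S=324.3738 intr=0.0000 cont=0.0000 V=0.0000[hold]  S*(5)=136.5177
k=4: j=0 S=88.5646 intr=66.0754 cont=64.2747 V=66.0754[EX]; j=1 S=118.1806 intr=36.4594 cont=34.6588 V=36.4594[EX]; j=2 S=157.7000 intr=0.0000 cont=8.8715 V=8.8715[hold]; j=3 S=210.4347 intr=0.0000 cont=0.0000 V=0.0000[hold]; j=4 S=280.8038 intr=0.0000 cont=0.0000 V=0.0000[hold]  S*(4)=118.1806
k=3: j=0 S=102.3065 intr=52.3335 cont=50.5328 V=52.3335[EX]; j=1 S=136.5177 intr=18.1223 cont=22.2734 V=22.2734[hold]; j=2 S=182.1690 intr=0.0000 cont=4.3429 V=4.3429[hold]; j=3 S=243.0861 intr=0.0000 cont=0.0000 V=0.0000[hold]  S*(3)=102.3065
k=2: j=0 S=118.1806 intr=36.4594 cont=36.7294 V=36.7294[hold]; j=1 S=157.7000 intr=0.0000 cont=13.0699 V=13.0699[hold]; j=2 S=210.4347 intr=0.0000 cont=2.1260 V=2.1260[hold]  S*(2)=-
k=1: j=0 S=136.5177 intr=18.1223 cont=24.4998 V=24.4998[hold]; j=1 S=182.1690 intr=0.0000 cont=7.4586 V=7.4586[hold]  S*(1)=-
k=0: j=0 S=157.7000 intr=0.0000 cont=15.7140 V=15.7140[hold]  S*(0)=-

price = 15.7140
boundary = - - - 102.3065 118.1806 136.5177
tree:
15.7140
24.4998 7.4586
36.7294 13.0699 2.1260
52.3335 22.2734 4.3429 0.0000
66.0754 36.4594 8.8715 0.0000 0.0000
77.9714 52.3335 18.1223 0.0000 0.0000 0.0000
88.2696 66.0754 36.4594 0.0000 0.0000 0.0000 0.0000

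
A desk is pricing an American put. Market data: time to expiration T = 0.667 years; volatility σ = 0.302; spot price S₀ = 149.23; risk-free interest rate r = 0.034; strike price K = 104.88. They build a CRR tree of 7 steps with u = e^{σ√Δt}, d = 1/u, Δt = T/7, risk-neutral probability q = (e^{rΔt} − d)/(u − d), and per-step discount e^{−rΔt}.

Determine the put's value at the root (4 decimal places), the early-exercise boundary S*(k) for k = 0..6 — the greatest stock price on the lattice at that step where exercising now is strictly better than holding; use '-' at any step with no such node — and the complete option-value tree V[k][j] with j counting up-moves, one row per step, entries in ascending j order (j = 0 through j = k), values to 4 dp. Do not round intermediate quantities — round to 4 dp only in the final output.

Δt=0.09529  u=1.09771  d=0.91099  q=0.49409  discount=0.99677
step 7 (expiry): payoffs max(K−S,0) = 27.1741 11.2476 0.0000 0.0000 0.0000 0.0000 0.0000 0.0000
step 6: (k=6,j=0): S=85.2982, (K−S)⁺=19.5818, hold=19.2425 ⇒ V=19.5818 exercise | (k=6,j=1): S=102.7808, (K−S)⁺=2.0992, hold=5.6719 ⇒ V=5.6719 continue | (k=6,j=2): S=123.8466, (K−S)⁺=0.0000, hold=0.0000 ⇒ V=0.0000 continue | (k=6,j=3): S=149.2300, (K−S)⁺=0.0000, hold=0.0000 ⇒ V=0.0000 continue | (k=6,j=4): S=179.8159, (K−S)⁺=0.0000, hold=0.0000 ⇒ V=0.0000 continue | (k=6,j=5): S=216.6707, (K−S)⁺=0.0000, hold=0.0000 ⇒ V=0.0000 continue | (k=6,j=6): S=261.0792, (K−S)⁺=0.0000, hold=0.0000 ⇒ V=0.0000 continue  boundary S*=85.2982
step 5: (k=5,j=0): S=93.6324, (K−S)⁺=11.2476, hold=12.6679 ⇒ V=12.6679 continue | (k=5,j=1): S=112.8231, (K−S)⁺=0.0000, hold=2.8602 ⇒ V=2.8602 continue | (k=5,j=2): S=135.9472, (K−S)⁺=0.0000, hold=0.0000 ⇒ V=0.0000 continue | (k=5,j=3): S=163.8107, (K−S)⁺=0.0000, hold=0.0000 ⇒ V=0.0000 continue | (k=5,j=4): S=197.3850, (K−S)⁺=0.0000, hold=0.0000 ⇒ V=0.0000 continue | (k=5,j=5): S=237.8408, (K−S)⁺=0.0000, hold=0.0000 ⇒ V=0.0000 continue  boundary S*=-
step 4: (k=4,j=0): S=102.7808, (K−S)⁺=2.0992, hold=7.7967 ⇒ V=7.7967 continue | (k=4,j=1): S=123.8466, (K−S)⁺=0.0000, hold=1.4423 ⇒ V=1.4423 continue | (k=4,j=2): S=149.2300, (K−S)⁺=0.0000, hold=0.0000 ⇒ V=0.0000 continue | (k=4,j=3): S=179.8159, (K−S)⁺=0.0000, hold=0.0000 ⇒ V=0.0000 continue | (k=4,j=4): S=216.6707, (K−S)⁺=0.0000, hold=0.0000 ⇒ V=0.0000 continue  boundary S*=-
step 3: (k=3,j=0): S=112.8231, (K−S)⁺=0.0000, hold=4.6420 ⇒ V=4.6420 continue | (k=3,j=1): S=135.9472, (K−S)⁺=0.0000, hold=0.7273 ⇒ V=0.7273 continue | (k=3,j=2): S=163.8107, (K−S)⁺=0.0000, hold=0.0000 ⇒ V=0.0000 continue | (k=3,j=3): S=197.3850, (K−S)⁺=0.0000, hold=0.0000 ⇒ V=0.0000 continue  boundary S*=-
step 2: (k=2,j=0): S=123.8466, (K−S)⁺=0.0000, hold=2.6990 ⇒ V=2.6990 continue | (k=2,j=1): S=149.2300, (K−S)⁺=0.0000, hold=0.3668 ⇒ V=0.3668 continue | (k=2,j=2): S=179.8159, (K−S)⁺=0.0000, hold=0.0000 ⇒ V=0.0000 continue  boundary S*=-
step 1: (k=1,j=0): S=135.9472, (K−S)⁺=0.0000, hold=1.5417 ⇒ V=1.5417 continue | (k=1,j=1): S=163.8107, (K−S)⁺=0.0000, hold=0.1850 ⇒ V=0.1850 continue  boundary S*=-
step 0: (k=0,j=0): S=149.2300, (K−S)⁺=0.0000, hold=0.8685 ⇒ V=0.8685 continue  boundary S*=-

price = 0.8685
boundary = - - - - - - 85.2982
tree:
0.8685
1.5417 0.1850
2.6990 0.3668 0.0000
4.6420 0.7273 0.0000 0.0000
7.7967 1.4423 0.0000 0.0000 0.0000
12.6679 2.8602 0.0000 0.0000 0.0000 0.0000
19.5818 5.6719 0.0000 0.0000 0.0000 0.0000 0.0000
27.1741 11.2476 0.0000 0.0000 0.0000 0.0000 0.0000 0.0000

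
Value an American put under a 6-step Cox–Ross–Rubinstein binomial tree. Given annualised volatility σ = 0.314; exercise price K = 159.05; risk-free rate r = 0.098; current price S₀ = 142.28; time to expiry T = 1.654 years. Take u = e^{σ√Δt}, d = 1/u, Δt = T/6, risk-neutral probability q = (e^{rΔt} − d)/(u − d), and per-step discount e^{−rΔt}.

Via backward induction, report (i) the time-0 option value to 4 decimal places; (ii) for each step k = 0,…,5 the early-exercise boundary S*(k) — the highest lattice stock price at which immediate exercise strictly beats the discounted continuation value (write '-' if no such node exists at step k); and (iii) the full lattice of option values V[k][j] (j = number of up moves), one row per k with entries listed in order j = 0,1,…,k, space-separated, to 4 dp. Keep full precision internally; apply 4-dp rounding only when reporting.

Δt=0.27567  u=1.17923  d=0.84801  q=0.54155  discount=0.97335
step 6 (expiry): payoffs max(K−S,0) = 106.1384 85.4719 56.7334 16.7700 0.0000 0.0000 0.0000
step 5: (k=5,j=0): S=62.3950, (K−S)⁺=96.6550, hold=92.4158 ⇒ V=96.6550 exercise | (k=5,j=1): S=86.7655, (K−S)⁺=72.2845, hold=68.0452 ⇒ V=72.2845 exercise | (k=5,j=2): S=120.6549, (K−S)⁺=38.3951, hold=34.1558 ⇒ V=38.3951 exercise | (k=5,j=3): S=167.7810, (K−S)⁺=0.0000, hold=7.4833 ⇒ V=7.4833 continue | (k=5,j=4): S=233.3138, (K−S)⁺=0.0000, hold=0.0000 ⇒ V=0.0000 continue | (k=5,j=5): S=324.4428, (K−S)⁺=0.0000, hold=0.0000 ⇒ V=0.0000 continue  boundary S*=120.6549
step 4: (k=4,j=0): S=73.5781, (K−S)⁺=85.4719, hold=81.2327 ⇒ V=85.4719 exercise | (k=4,j=1): S=102.3166, (K−S)⁺=56.7334, hold=52.4941 ⇒ V=56.7334 exercise | (k=4,j=2): S=142.2800, (K−S)⁺=16.7700, hold=21.0775 ⇒ V=21.0775 continue | (k=4,j=3): S=197.8525, (K−S)⁺=0.0000, hold=3.3392 ⇒ V=3.3392 continue | (k=4,j=4): S=275.1308, (K−S)⁺=0.0000, hold=0.0000 ⇒ V=0.0000 continue  boundary S*=102.3166
step 3: (k=3,j=0): S=86.7655, (K−S)⁺=72.2845, hold=68.0452 ⇒ V=72.2845 exercise | (k=3,j=1): S=120.6549, (K−S)⁺=38.3951, hold=36.4264 ⇒ V=38.3951 exercise | (k=3,j=2): S=167.7810, (K−S)⁺=0.0000, hold=11.1656 ⇒ V=11.1656 continue | (k=3,j=3): S=233.3138, (K−S)⁺=0.0000, hold=1.4901 ⇒ V=1.4901 continue  boundary S*=120.6549
step 2: (k=2,j=0): S=102.3166, (K−S)⁺=56.7334, hold=52.4941 ⇒ V=56.7334 exercise | (k=2,j=1): S=142.2800, (K−S)⁺=16.7700, hold=23.0186 ⇒ V=23.0186 continue | (k=2,j=2): S=197.8525, (K−S)⁺=0.0000, hold=5.7678 ⇒ V=5.7678 continue  boundary S*=102.3166
step 1: (k=1,j=0): S=120.6549, (K−S)⁺=38.3951, hold=37.4495 ⇒ V=38.3951 exercise | (k=1,j=1): S=167.7810, (K−S)⁺=0.0000, hold=13.3119 ⇒ V=13.3119 continue  boundary S*=120.6549
step 0: (k=0,j=0): S=142.2800, (K−S)⁺=16.7700, hold=24.1499 ⇒ V=24.1499 continue  boundary S*=-

price = 24.1499
boundary = - 120.6549 102.3166 120.6549 102.3166 120.6549
tree:
24.1499
38.3951 13.3119
56.7334 23.0186 5.7678
72.2845 38.3951 11.1656 1.4901
85.4719 56.7334 21.0775 3.3392 0.0000
96.6550 72.2845 38.3951 7.4833 0.0000 0.0000
106.1384 85.4719 56.7334 16.7700 0.0000 0.0000 0.0000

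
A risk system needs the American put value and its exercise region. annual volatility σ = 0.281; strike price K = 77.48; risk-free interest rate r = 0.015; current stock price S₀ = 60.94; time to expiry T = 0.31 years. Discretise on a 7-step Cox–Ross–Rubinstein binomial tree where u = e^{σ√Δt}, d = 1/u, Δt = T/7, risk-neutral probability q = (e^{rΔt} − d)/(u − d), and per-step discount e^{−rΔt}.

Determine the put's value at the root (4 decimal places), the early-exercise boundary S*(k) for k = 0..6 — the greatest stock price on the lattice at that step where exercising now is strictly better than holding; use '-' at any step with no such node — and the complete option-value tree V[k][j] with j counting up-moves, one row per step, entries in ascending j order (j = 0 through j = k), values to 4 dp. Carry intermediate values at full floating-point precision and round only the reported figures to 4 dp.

Δt=0.04429, u=1.06092, d=0.94258, q=0.49084, disc=e^(-rΔt)=0.99934
k=7 terminal: V=max(K-S,0) → 37.1961 32.1387 26.4462 20.0392 12.8277 4.7108 0.0000 0.0000
k=6: j=0 S=42.7379 intr=34.7421 cont=34.6907 V=34.7421[EX]; j=1 S=48.1034 intr=29.3766 cont=29.3251 V=29.3766[EX]; j=2 S=54.1426 intr=23.3374 cont=23.2859 V=23.3374[EX]; j=3 S=60.9400 intr=16.5400 cont=16.4885 V=16.5400[EX]; j=4 S=68.5908 intr=8.8892 cont=8.8378 V=8.8892[EX]; j=5 S=77.2021 intr=0.2779 cont=2.3970 V=2.3970[hold]; j=6 S=86.8945 intr=0.0000 cont=0.0000 V=0.0000[hold]  S*(6)=68.5908
k=5: j=0 S=45.3413 intr=32.1387 cont=32.0872 V=32.1387[EX]; j=1 S=51.0338 intr=26.4462 cont=26.3948 V=26.4462[EX]; j=2 S=57.4408 intr=20.0392 cont=19.9877 V=20.0392[EX]; j=3 S=64.6523 intr=12.8277 cont=12.7762 V=12.8277[EX]; j=4 S=72.7692 intr=4.7108 cont=5.6988 V=5.6988[hold]; j=5 S=81.9050 intr=0.0000 cont=1.2197 V=1.2197[hold]  S*(5)=64.6523
k=4: j=0 S=48.1034 intr=29.3766 cont=29.3251 V=29.3766[EX]; j=1 S=54.1426 intr=23.3374 cont=23.2859 V=23.3374[EX]; j=2 S=60.9400 intr=16.5400 cont=16.4885 V=16.5400[EX]; j=3 S=68.5908 intr=8.8892 cont=9.3224 V=9.3224[hold]; j=4 S=77.2021 intr=0.2779 cont=3.4980 V=3.4980[hold]  S*(4)=60.9400
k=3: j=0 S=51.0338 intr=26.4462 cont=26.3948 V=26.4462[EX]; j=1 S=57.4408 intr=20.0392 cont=19.9877 V=20.0392[EX]; j=2 S=64.6523 intr=12.8277 cont=12.9887 V=12.9887[hold]; j=3 S=72.7692 intr=4.7108 cont=6.4593 V=6.4593[hold]  S*(3)=57.4408
k=2: j=0 S=54.1426 intr=23.3374 cont=23.2859 V=23.3374[EX]; j=1 S=60.9400 intr=16.5400 cont=16.5675 V=16.5675[hold]; j=2 S=68.5908 intr=8.8892 cont=9.7773 V=9.7773[hold]  S*(2)=54.1426
k=1: j=0 S=57.4408 intr=20.0392 cont=20.0012 V=20.0392[EX]; j=1 S=64.6523 intr=12.8277 cont=13.2259 V=13.2259[hold]  S*(1)=57.4408
k=0: j=0 S=60.9400 intr=16.5400 cont=16.6839 V=16.6839[hold]  S*(0)=-

price = 16.6839
boundary = - 57.4408 54.1426 57.4408 60.9400 64.6523 68.5908
tree:
16.6839
20.0392 13.2259
23.3374 16.5675 9.7773
26.4462 20.0392 12.9887 6.4593
29.3766 23.3374 16.5400 9.3224 3.4980
32.1387 26.4462 20.0392 12.8277 5.6988 1.2197
34.7421 29.3766 23.3374 16.5400 8.8892 2.3970 0.0000
37.1961 32.1387 26.4462 20.0392 12.8277 4.7108 0.0000 0.0000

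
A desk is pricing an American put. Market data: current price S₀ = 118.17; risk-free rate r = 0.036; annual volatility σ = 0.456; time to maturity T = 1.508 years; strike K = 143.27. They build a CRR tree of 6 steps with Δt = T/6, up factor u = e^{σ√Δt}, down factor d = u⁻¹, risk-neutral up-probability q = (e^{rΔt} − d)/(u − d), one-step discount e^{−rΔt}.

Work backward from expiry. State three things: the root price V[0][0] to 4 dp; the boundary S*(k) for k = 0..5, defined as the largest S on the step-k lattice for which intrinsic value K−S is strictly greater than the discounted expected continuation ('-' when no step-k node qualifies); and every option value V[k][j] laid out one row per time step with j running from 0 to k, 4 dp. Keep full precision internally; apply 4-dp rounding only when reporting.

params: Δt=0.25133 u=1.25685 d=0.79564 q=0.46280 e^(-rΔt)=0.99099
t_6 payoffs: 113.2915 95.9139 68.4631 25.1000 0.0000 0.0000 0.0000
t_5: node(5,0) S=37.6784 payoff=105.5916 vs cont=104.3011 → 105.5916 [stop]  node(5,1) S=59.5194 payoff=83.7506 vs cont=82.4601 → 83.7506 [stop]  node(5,2) S=94.0209 payoff=49.2491 vs cont=47.9586 → 49.2491 [stop]  node(5,3) S=148.5218 payoff=0.0000 vs cont=13.3622 → 13.3622 [wait]  node(5,4) S=234.6150 payoff=0.0000 vs cont=0.0000 → 0.0000 [wait]  node(5,5) S=370.6137 payoff=0.0000 vs cont=0.0000 → 0.0000 [wait]  ⇒ S*(5)=94.0209
t_4: node(4,0) S=47.3561 payoff=95.9139 vs cont=94.6234 → 95.9139 [stop]  node(4,1) S=74.8069 payoff=68.4631 vs cont=67.1727 → 68.4631 [stop]  node(4,2) S=118.1700 payoff=25.1000 vs cont=32.3465 → 32.3465 [wait]  node(4,3) S=186.6693 payoff=0.0000 vs cont=7.1135 → 7.1135 [wait]  node(4,4) S=294.8754 payoff=0.0000 vs cont=0.0000 → 0.0000 [wait]  ⇒ S*(4)=74.8069
t_3: node(3,0) S=59.5194 payoff=83.7506 vs cont=82.4601 → 83.7506 [stop]  node(3,1) S=94.0209 payoff=49.2491 vs cont=51.2822 → 51.2822 [wait]  node(3,2) S=148.5218 payoff=0.0000 vs cont=20.4824 → 20.4824 [wait]  node(3,3) S=234.6150 payoff=0.0000 vs cont=3.7869 → 3.7869 [wait]  ⇒ S*(3)=59.5194
t_2: node(2,0) S=74.8069 payoff=68.4631 vs cont=68.1051 → 68.4631 [stop]  node(2,1) S=118.1700 payoff=25.1000 vs cont=36.6944 → 36.6944 [wait]  node(2,2) S=186.6693 payoff=0.0000 vs cont=12.6408 → 12.6408 [wait]  ⇒ S*(2)=74.8069
t_1: node(1,0) S=94.0209 payoff=49.2491 vs cont=53.2762 → 53.2762 [wait]  node(1,1) S=148.5218 payoff=0.0000 vs cont=25.3321 → 25.3321 [wait]  ⇒ S*(1)=-
t_0: node(0,0) S=118.1700 payoff=25.1000 vs cont=39.9802 → 39.9802 [wait]  ⇒ S*(0)=-

price = 39.9802
boundary = - - 74.8069 59.5194 74.8069 94.0209
tree:
39.9802
53.2762 25.3321
68.4631 36.6944 12.6408
83.7506 51.2822 20.4824 3.7869
95.9139 68.4631 32.3465 7.1135 0.0000
105.5916 83.7506 49.2491 13.3622 0.0000 0.0000
113.2915 95.9139 68.4631 25.1000 0.0000 0.0000 0.0000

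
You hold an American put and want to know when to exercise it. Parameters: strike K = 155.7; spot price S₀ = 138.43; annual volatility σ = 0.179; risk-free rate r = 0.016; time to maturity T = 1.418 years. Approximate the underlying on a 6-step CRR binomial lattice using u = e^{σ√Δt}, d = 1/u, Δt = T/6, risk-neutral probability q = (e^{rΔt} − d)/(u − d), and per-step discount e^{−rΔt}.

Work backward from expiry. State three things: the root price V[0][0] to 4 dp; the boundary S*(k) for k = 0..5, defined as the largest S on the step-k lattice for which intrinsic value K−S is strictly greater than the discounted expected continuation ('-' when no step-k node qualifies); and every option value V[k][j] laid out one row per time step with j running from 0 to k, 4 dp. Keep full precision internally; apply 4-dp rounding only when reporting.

price = 21.4112
boundary = - - 116.3178 106.6238 116.3178 126.8932
tree:
21.4112
29.6196 13.3649
39.3822 20.0814 6.7498
49.0762 28.8986 11.4163 2.1344
57.9623 39.3822 18.6340 4.2850 0.0000
66.1078 49.0762 28.8068 8.6024 0.0000 0.0000
73.5745 57.9623 39.3822 17.2700 0.0000 0.0000 0.0000

Δt=0.23633, u=1.09092, d=0.91666, q=0.50000, disc=e^(-rΔt)=0.99623
k=6 terminal: V=max(K-S,0) → 73.5745 57.9623 39.3822 17.2700 0.0000 0.0000 0.0000
k=5: j=0 S=89.5922 intr=66.1078 cont=65.5202 V=66.1078[EX]; j=1 S=106.6238 intr=49.0762 cont=48.4885 V=49.0762[EX]; j=2 S=126.8932 intr=28.8068 cont=28.2192 V=28.8068[EX]; j=3 S=151.0157 intr=4.6843 cont=8.6024 V=8.6024[hold]; j=4 S=179.7241 intr=0.0000 cont=0.0000 V=0.0000[hold]; j=5 S=213.8899 intr=0.0000 cont=0.0000 V=0.0000[hold]  S*(5)=126.8932
k=4: j=0 S=97.7377 intr=57.9623 cont=57.3746 V=57.9623[EX]; j=1 S=116.3178 intr=39.3822 cont=38.7945 V=39.3822[EX]; j=2 S=138.4300 intr=17.2700 cont=18.6340 V=18.6340[hold]; j=3 S=164.7457 intr=0.0000 cont=4.2850 V=4.2850[hold]; j=4 S=196.0642 intr=0.0000 cont=0.0000 V=0.0000[hold]  S*(4)=116.3178
k=3: j=0 S=106.6238 intr=49.0762 cont=48.4885 V=49.0762[EX]; j=1 S=126.8932 intr=28.8068 cont=28.8986 V=28.8986[hold]; j=2 S=151.0157 intr=4.6843 cont=11.4163 V=11.4163[hold]; j=3 S=179.7241 intr=0.0000 cont=2.1344 V=2.1344[hold]  S*(3)=106.6238
k=2: j=0 S=116.3178 intr=39.3822 cont=38.8403 V=39.3822[EX]; j=1 S=138.4300 intr=17.2700 cont=20.0814 V=20.0814[hold]; j=2 S=164.7457 intr=0.0000 cont=6.7498 V=6.7498[hold]  S*(2)=116.3178
k=1: j=0 S=126.8932 intr=28.8068 cont=29.6196 V=29.6196[hold]; j=1 S=151.0157 intr=4.6843 cont=13.3649 V=13.3649[hold]  S*(1)=-
k=0: j=0 S=138.4300 intr=17.2700 cont=21.4112 V=21.4112[hold]  S*(0)=-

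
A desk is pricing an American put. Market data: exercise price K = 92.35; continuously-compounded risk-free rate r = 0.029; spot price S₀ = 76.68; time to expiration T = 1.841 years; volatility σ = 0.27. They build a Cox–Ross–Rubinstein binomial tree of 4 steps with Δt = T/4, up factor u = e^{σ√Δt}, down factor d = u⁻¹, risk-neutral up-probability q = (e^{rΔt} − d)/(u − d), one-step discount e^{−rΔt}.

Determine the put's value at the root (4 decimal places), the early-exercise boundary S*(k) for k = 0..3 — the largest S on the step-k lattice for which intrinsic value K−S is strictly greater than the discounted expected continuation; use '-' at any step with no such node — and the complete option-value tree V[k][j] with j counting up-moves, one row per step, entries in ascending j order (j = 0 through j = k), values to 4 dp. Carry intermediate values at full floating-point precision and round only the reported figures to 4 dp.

price = 19.6624
boundary = - 63.8456 53.1594 63.8456
tree:
19.6624
28.5044 11.0275
39.1906 18.1348 3.9558
48.0882 28.5044 7.8732 0.0000
55.4965 39.1906 15.6700 0.0000 0.0000

Δt=0.46025  u=1.20102  d=0.83262  q=0.49081  discount=0.98674
step 4 (expiry): payoffs max(K−S,0) = 55.4965 39.1906 15.6700 0.0000 0.0000
step 3: (k=3,j=0): S=44.2618, (K−S)⁺=48.0882, hold=46.8637 ⇒ V=48.0882 exercise | (k=3,j=1): S=63.8456, (K−S)⁺=28.5044, hold=27.2799 ⇒ V=28.5044 exercise | (k=3,j=2): S=92.0943, (K−S)⁺=0.2557, hold=7.8732 ⇒ V=7.8732 continue | (k=3,j=3): S=132.8418, (K−S)⁺=0.0000, hold=0.0000 ⇒ V=0.0000 continue  boundary S*=63.8456
step 2: (k=2,j=0): S=53.1594, (K−S)⁺=39.1906, hold=37.9661 ⇒ V=39.1906 exercise | (k=2,j=1): S=76.6800, (K−S)⁺=15.6700, hold=18.1348 ⇒ V=18.1348 continue | (k=2,j=2): S=110.6073, (K−S)⁺=0.0000, hold=3.9558 ⇒ V=3.9558 continue  boundary S*=53.1594
step 1: (k=1,j=0): S=63.8456, (K−S)⁺=28.5044, hold=28.4736 ⇒ V=28.5044 exercise | (k=1,j=1): S=92.0943, (K−S)⁺=0.2557, hold=11.0275 ⇒ V=11.0275 continue  boundary S*=63.8456
step 0: (k=0,j=0): S=76.6800, (K−S)⁺=15.6700, hold=19.6624 ⇒ V=19.6624 continue  boundary S*=-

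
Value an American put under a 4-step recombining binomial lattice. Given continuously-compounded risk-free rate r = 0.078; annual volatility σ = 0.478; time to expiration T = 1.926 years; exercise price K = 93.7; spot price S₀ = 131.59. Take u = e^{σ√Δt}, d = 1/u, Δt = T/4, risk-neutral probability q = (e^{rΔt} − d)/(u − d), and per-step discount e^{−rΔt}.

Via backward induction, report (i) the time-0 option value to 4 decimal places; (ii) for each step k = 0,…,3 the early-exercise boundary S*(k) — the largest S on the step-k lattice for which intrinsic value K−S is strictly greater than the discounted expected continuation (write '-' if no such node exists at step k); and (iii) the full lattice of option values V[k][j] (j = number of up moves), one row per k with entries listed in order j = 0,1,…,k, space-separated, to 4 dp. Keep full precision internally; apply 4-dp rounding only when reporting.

Δt=0.48150, u=1.39331, d=0.71771, q=0.47448, disc=e^(-rΔt)=0.96314
k=4 terminal: V=max(K-S,0) → 58.7838 25.9164 0.0000 0.0000 0.0000
k=3: j=0 S=48.6492 intr=45.0508 cont=41.5970 V=45.0508[EX]; j=1 S=94.4439 intr=0.0000 cont=13.1176 V=13.1176[hold]; j=2 S=183.3462 intr=0.0000 cont=0.0000 V=0.0000[hold]; j=3 S=355.9344 intr=0.0000 cont=0.0000 V=0.0000[hold]  S*(3)=48.6492
k=2: j=0 S=67.7836 intr=25.9164 cont=28.7971 V=28.7971[hold]; j=1 S=131.5900 intr=0.0000 cont=6.6395 V=6.6395[hold]; j=2 S=255.4589 intr=0.0000 cont=0.0000 V=0.0000[hold]  S*(2)=-
k=1: j=0 S=94.4439 intr=0.0000 cont=17.6098 V=17.6098[hold]; j=1 S=183.3462 intr=0.0000 cont=3.3606 V=3.3606[hold]  S*(1)=-
k=0: j=0 S=131.5900 intr=0.0000 cont=10.4490 V=10.4490[hold]  S*(0)=-

price = 10.4490
boundary = - - - 48.6492
tree:
10.4490
17.6098 3.3606
28.7971 6.6395 0.0000
45.0508 13.1176 0.0000 0.0000
58.7838 25.9164 0.0000 0.0000 0.0000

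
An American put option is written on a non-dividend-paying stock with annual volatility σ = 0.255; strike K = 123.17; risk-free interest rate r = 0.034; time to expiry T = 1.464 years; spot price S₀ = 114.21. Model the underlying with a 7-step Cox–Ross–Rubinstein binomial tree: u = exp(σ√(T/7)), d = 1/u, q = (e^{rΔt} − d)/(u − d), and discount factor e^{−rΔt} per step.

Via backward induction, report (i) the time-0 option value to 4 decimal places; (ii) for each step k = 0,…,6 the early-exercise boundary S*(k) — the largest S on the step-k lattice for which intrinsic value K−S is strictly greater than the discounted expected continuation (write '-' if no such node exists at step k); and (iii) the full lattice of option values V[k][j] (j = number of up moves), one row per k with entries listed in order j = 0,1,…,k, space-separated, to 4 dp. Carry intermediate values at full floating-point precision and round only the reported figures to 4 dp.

price = 16.6458
boundary = - - 90.4507 80.4944 90.4507 101.6384 90.4507
tree:
16.6458
23.7734 9.7952
32.7193 15.2160 4.5441
42.6756 22.8128 7.8783 1.2933
51.5359 32.7193 13.2866 2.6125 0.0000
59.4210 42.6756 21.5316 5.2771 0.0000 0.0000
66.4381 51.5359 32.7193 10.6594 0.0000 0.0000 0.0000
72.6828 59.4210 42.6756 21.5316 0.0000 0.0000 0.0000 0.0000

Δt=0.20914, u=1.12369, d=0.88993, q=0.50141, disc=e^(-rΔt)=0.99291
k=7 terminal: V=max(K-S,0) → 72.6828 59.4210 42.6756 21.5316 0.0000 0.0000 0.0000 0.0000
k=6: j=0 S=56.7319 intr=66.4381 cont=65.5653 V=66.4381[EX]; j=1 S=71.6341 intr=51.5359 cont=50.6632 V=51.5359[EX]; j=2 S=90.4507 intr=32.7193 cont=31.8466 V=32.7193[EX]; j=3 S=114.2100 intr=8.9600 cont=10.6594 V=10.6594[hold]; j=4 S=144.2103 intr=0.0000 cont=0.0000 V=0.0000[hold]; j=5 S=182.0910 intr=0.0000 cont=0.0000 V=0.0000[hold]; j=6 S=229.9221 intr=0.0000 cont=0.0000 V=0.0000[hold]  S*(6)=90.4507
k=5: j=0 S=63.7490 intr=59.4210 cont=58.5482 V=59.4210[EX]; j=1 S=80.4944 intr=42.6756 cont=41.8028 V=42.6756[EX]; j=2 S=101.6384 intr=21.5316 cont=21.5049 V=21.5316[EX]; j=3 S=128.3365 intr=0.0000 cont=5.2771 V=5.2771[hold]; j=4 S=162.0475 intr=0.0000 cont=0.0000 V=0.0000[hold]; j=5 S=204.6137 intr=0.0000 cont=0.0000 V=0.0000[hold]  S*(5)=101.6384
k=4: j=0 S=71.6341 intr=51.5359 cont=50.6632 V=51.5359[EX]; j=1 S=90.4507 intr=32.7193 cont=31.8466 V=32.7193[EX]; j=2 S=114.2100 intr=8.9600 cont=13.2866 V=13.2866[hold]; j=3 S=144.2103 intr=0.0000 cont=2.6125 V=2.6125[hold]; j=4 S=182.0910 intr=0.0000 cont=0.0000 V=0.0000[hold]  S*(4)=90.4507
k=3: j=0 S=80.4944 intr=42.6756 cont=41.8028 V=42.6756[EX]; j=1 S=101.6384 intr=21.5316 cont=22.8128 V=22.8128[hold]; j=2 S=128.3365 intr=0.0000 cont=7.8783 V=7.8783[hold]; j=3 S=162.0475 intr=0.0000 cont=1.2933 V=1.2933[hold]  S*(3)=80.4944
k=2: j=0 S=90.4507 intr=32.7193 cont=32.4845 V=32.7193[EX]; j=1 S=114.2100 intr=8.9600 cont=15.2160 V=15.2160[hold]; j=2 S=144.2103 intr=0.0000 cont=4.5441 V=4.5441[hold]  S*(2)=90.4507
k=1: j=0 S=101.6384 intr=21.5316 cont=23.7734 V=23.7734[hold]; j=1 S=128.3365 intr=0.0000 cont=9.7952 V=9.7952[hold]  S*(1)=-
k=0: j=0 S=114.2100 intr=8.9600 cont=16.6458 V=16.6458[hold]  S*(0)=-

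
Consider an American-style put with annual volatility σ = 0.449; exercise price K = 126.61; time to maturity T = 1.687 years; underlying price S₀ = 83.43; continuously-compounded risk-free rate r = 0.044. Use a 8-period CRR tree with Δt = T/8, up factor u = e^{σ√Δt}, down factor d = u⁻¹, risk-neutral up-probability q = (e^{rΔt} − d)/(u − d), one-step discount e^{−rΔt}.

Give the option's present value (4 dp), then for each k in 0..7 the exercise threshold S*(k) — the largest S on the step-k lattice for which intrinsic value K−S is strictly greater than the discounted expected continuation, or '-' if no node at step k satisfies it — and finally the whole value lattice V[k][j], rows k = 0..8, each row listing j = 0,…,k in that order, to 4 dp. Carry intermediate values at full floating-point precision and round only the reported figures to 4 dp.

price = 46.6474
boundary = - 67.8855 55.2372 67.8855 55.2372 67.8855 83.4300 102.5339
tree:
46.6474
58.7245 34.0105
71.3728 45.5142 21.7673
81.6645 58.7245 31.5827 11.1775
90.0387 71.3728 44.1150 18.1366 3.5851
96.8526 81.6645 58.7245 28.5846 6.7648 0.0860
102.3969 90.0387 71.3728 43.1800 12.7629 0.1641 0.0000
106.9083 96.8526 81.6645 58.7245 24.0761 0.3132 0.0000 0.0000
110.5791 102.3969 90.0387 71.3728 43.1800 0.5977 0.0000 0.0000 0.0000

Δt=0.21088, u=1.22898, d=0.81368, q=0.47108, disc=e^(-rΔt)=0.99076
k=8 terminal: V=max(K-S,0) → 110.5791 102.3969 90.0387 71.3728 43.1800 0.5977 0.0000 0.0000 0.0000
k=7: j=0 S=19.7017 intr=106.9083 cont=105.7389 V=106.9083[EX]; j=1 S=29.7574 intr=96.8526 cont=95.6833 V=96.8526[EX]; j=2 S=44.9455 intr=81.6645 cont=80.4952 V=81.6645[EX]; j=3 S=67.8855 intr=58.7245 cont=57.5552 V=58.7245[EX]; j=4 S=102.5339 intr=24.0761 cont=22.9067 V=24.0761[EX]; j=5 S=154.8668 intr=0.0000 cont=0.3132 V=0.3132[hold]; j=6 S=233.9102 intr=0.0000 cont=0.0000 V=0.0000[hold]; j=7 S=353.2970 intr=0.0000 cont=0.0000 V=0.0000[hold]  S*(7)=102.5339
k=6: j=0 S=24.2131 intr=102.3969 cont=101.2276 V=102.3969[EX]; j=1 S=36.5713 intr=90.0387 cont=88.8694 V=90.0387[EX]; j=2 S=55.2372 intr=71.3728 cont=70.2035 V=71.3728[EX]; j=3 S=83.4300 intr=43.1800 cont=42.0107 V=43.1800[EX]; j=4 S=126.0123 intr=0.5977 cont=12.7629 V=12.7629[hold]; j=5 S=190.3285 intr=0.0000 cont=0.1641 V=0.1641[hold]; j=6 S=287.4713 intr=0.0000 cont=0.0000 V=0.0000[hold]  S*(6)=83.4300
k=5: j=0 S=29.7574 intr=96.8526 cont=95.6833 V=96.8526[EX]; j=1 S=44.9455 intr=81.6645 cont=80.4952 V=81.6645[EX]; j=2 S=67.8855 intr=58.7245 cont=57.5552 V=58.7245[EX]; j=3 S=102.5339 intr=24.0761 cont=28.5846 V=28.5846[hold]; j=4 S=154.8668 intr=0.0000 cont=6.7648 V=6.7648[hold]; j=5 S=233.9102 intr=0.0000 cont=0.0860 V=0.0860[hold]  S*(5)=67.8855
k=4: j=0 S=36.5713 intr=90.0387 cont=88.8694 V=90.0387[EX]; j=1 S=55.2372 intr=71.3728 cont=70.2035 V=71.3728[EX]; j=2 S=83.4300 intr=43.1800 cont=44.1150 V=44.1150[hold]; j=3 S=126.0123 intr=0.5977 cont=18.1366 V=18.1366[hold]; j=4 S=190.3285 intr=0.0000 cont=3.5851 V=3.5851[hold]  S*(4)=55.2372
k=3: j=0 S=44.9455 intr=81.6645 cont=80.4952 V=81.6645[EX]; j=1 S=67.8855 intr=58.7245 cont=57.9916 V=58.7245[EX]; j=2 S=102.5339 intr=24.0761 cont=31.5827 V=31.5827[hold]; j=3 S=154.8668 intr=0.0000 cont=11.1775 V=11.1775[hold]  S*(3)=67.8855
k=2: j=0 S=55.2372 intr=71.3728 cont=70.2035 V=71.3728[EX]; j=1 S=83.4300 intr=43.1800 cont=45.5142 V=45.5142[hold]; j=2 S=126.0123 intr=0.5977 cont=21.7673 V=21.7673[hold]  S*(2)=55.2372
k=1: j=0 S=67.8855 intr=58.7245 cont=58.6447 V=58.7245[EX]; j=1 S=102.5339 intr=24.0761 cont=34.0105 V=34.0105[hold]  S*(1)=67.8855
k=0: j=0 S=83.4300 intr=43.1800 cont=46.6474 V=46.6474[hold]  S*(0)=-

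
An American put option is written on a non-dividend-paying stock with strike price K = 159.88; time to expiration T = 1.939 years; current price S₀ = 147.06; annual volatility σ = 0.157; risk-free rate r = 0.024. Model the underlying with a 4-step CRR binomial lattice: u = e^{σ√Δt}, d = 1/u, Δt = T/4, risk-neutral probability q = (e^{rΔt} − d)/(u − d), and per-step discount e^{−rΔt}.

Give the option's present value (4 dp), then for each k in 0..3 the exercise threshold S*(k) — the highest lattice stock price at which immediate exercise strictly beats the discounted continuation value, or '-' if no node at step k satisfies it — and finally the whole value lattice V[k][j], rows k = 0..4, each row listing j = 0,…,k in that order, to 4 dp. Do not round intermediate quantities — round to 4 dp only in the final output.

price = 17.8589
boundary = - 131.8323 118.1815 131.8323
tree:
17.8589
28.0477 9.0790
41.6985 16.2602 2.8127
53.9359 28.0477 6.0049 0.0000
64.9061 41.6985 12.8200 0.0000 0.0000

params: Δt=0.48475 u=1.11551 d=0.89645 q=0.52612 e^(-rΔt)=0.98843
t_4 payoffs: 64.9061 41.6985 12.8200 0.0000 0.0000
t_3: node(3,0) S=105.9441 payoff=53.9359 vs cont=52.0866 → 53.9359 [stop]  node(3,1) S=131.8323 payoff=28.0477 vs cont=26.1984 → 28.0477 [stop]  node(3,2) S=164.0466 payoff=0.0000 vs cont=6.0049 → 6.0049 [wait]  node(3,3) S=204.1326 payoff=0.0000 vs cont=0.0000 → 0.0000 [wait]  ⇒ S*(3)=131.8323
t_2: node(2,0) S=118.1815 payoff=41.6985 vs cont=39.8493 → 41.6985 [stop]  node(2,1) S=147.0600 payoff=12.8200 vs cont=16.2602 → 16.2602 [wait]  node(2,2) S=182.9952 payoff=0.0000 vs cont=2.8127 → 2.8127 [wait]  ⇒ S*(2)=118.1815
t_1: node(1,0) S=131.8323 payoff=28.0477 vs cont=27.9874 → 28.0477 [stop]  node(1,1) S=164.0466 payoff=0.0000 vs cont=9.0790 → 9.0790 [wait]  ⇒ S*(1)=131.8323
t_0: node(0,0) S=147.0600 payoff=12.8200 vs cont=17.8589 → 17.8589 [wait]  ⇒ S*(0)=-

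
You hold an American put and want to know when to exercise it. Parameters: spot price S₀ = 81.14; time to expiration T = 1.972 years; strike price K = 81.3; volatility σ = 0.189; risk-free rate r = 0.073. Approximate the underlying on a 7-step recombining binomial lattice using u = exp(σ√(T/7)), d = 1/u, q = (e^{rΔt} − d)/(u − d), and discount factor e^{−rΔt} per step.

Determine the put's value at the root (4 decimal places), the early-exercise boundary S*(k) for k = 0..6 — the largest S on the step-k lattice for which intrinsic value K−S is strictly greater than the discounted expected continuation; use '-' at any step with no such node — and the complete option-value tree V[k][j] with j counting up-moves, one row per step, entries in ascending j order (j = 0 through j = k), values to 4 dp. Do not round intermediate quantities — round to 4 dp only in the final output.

Δt=0.28171, u=1.10552, d=0.90455, q=0.57833, disc=e^(-rΔt)=0.97964
k=7 terminal: V=max(K-S,0) → 41.0958 32.1636 21.2468 7.9046 0.0000 0.0000 0.0000 0.0000
k=6: j=0 S=44.4465 intr=36.8535 cont=35.1987 V=36.8535[EX]; j=1 S=54.3213 intr=26.9787 cont=25.3239 V=26.9787[EX]; j=2 S=66.3900 intr=14.9100 cont=13.2552 V=14.9100[EX]; j=3 S=81.1400 intr=0.1600 cont=3.2653 V=3.2653[hold]; j=4 S=99.1671 intr=0.0000 cont=0.0000 V=0.0000[hold]; j=5 S=121.1993 intr=0.0000 cont=0.0000 V=0.0000[hold]; j=6 S=148.1265 intr=0.0000 cont=0.0000 V=0.0000[hold]  S*(6)=66.3900
k=5: j=0 S=49.1364 intr=32.1636 cont=30.5087 V=32.1636[EX]; j=1 S=60.0532 intr=21.2468 cont=19.5919 V=21.2468[EX]; j=2 S=73.3954 intr=7.9046 cont=8.0091 V=8.0091[hold]; j=3 S=89.7018 intr=0.0000 cont=1.3488 V=1.3488[hold]; j=4 S=109.6311 intr=0.0000 cont=0.0000 V=0.0000[hold]; j=5 S=133.9882 intr=0.0000 cont=0.0000 V=0.0000[hold]  S*(5)=60.0532
k=4: j=0 S=54.3213 intr=26.9787 cont=25.3239 V=26.9787[EX]; j=1 S=66.3900 intr=14.9100 cont=13.3143 V=14.9100[EX]; j=2 S=81.1400 intr=0.1600 cont=4.0726 V=4.0726[hold]; j=3 S=99.1671 intr=0.0000 cont=0.5572 V=0.5572[hold]; j=4 S=121.1993 intr=0.0000 cont=0.0000 V=0.0000[hold]  S*(4)=66.3900
k=3: j=0 S=60.0532 intr=21.2468 cont=19.5919 V=21.2468[EX]; j=1 S=73.3954 intr=7.9046 cont=8.4665 V=8.4665[hold]; j=2 S=89.7018 intr=0.0000 cont=1.9980 V=1.9980[hold]; j=3 S=109.6311 intr=0.0000 cont=0.2302 V=0.2302[hold]  S*(3)=60.0532
k=2: j=0 S=66.3900 intr=14.9100 cont=13.5735 V=14.9100[EX]; j=1 S=81.1400 intr=0.1600 cont=4.6294 V=4.6294[hold]; j=2 S=99.1671 intr=0.0000 cont=0.9557 V=0.9557[hold]  S*(2)=66.3900
k=1: j=0 S=73.3954 intr=7.9046 cont=8.7819 V=8.7819[hold]; j=1 S=89.7018 intr=0.0000 cont=2.4538 V=2.4538[hold]  S*(1)=-
k=0: j=0 S=81.1400 intr=0.1600 cont=5.0179 V=5.0179[hold]  S*(0)=-

price = 5.0179
boundary = - - 66.3900 60.0532 66.3900 60.0532 66.3900
tree:
5.0179
8.7819 2.4538
14.9100 4.6294 0.9557
21.2468 8.4665 1.9980 0.2302
26.9787 14.9100 4.0726 0.5572 0.0000
32.1636 21.2468 8.0091 1.3488 0.0000 0.0000
36.8535 26.9787 14.9100 3.2653 0.0000 0.0000 0.0000
41.0958 32.1636 21.2468 7.9046 0.0000 0.0000 0.0000 0.0000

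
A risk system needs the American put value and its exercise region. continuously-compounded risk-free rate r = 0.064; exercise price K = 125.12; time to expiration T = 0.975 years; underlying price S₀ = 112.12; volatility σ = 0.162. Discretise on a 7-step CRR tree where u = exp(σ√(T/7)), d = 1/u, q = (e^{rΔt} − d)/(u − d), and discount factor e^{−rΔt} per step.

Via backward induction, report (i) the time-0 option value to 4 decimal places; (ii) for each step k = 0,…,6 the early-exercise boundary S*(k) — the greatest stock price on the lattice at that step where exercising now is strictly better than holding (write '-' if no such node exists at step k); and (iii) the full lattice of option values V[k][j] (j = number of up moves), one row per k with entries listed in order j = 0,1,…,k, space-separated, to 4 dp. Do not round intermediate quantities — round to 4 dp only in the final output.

price = 13.0758
boundary = - 105.5421 112.1200 105.5421 112.1200 105.5421 112.1200
tree:
13.0758
19.5779 8.1535
25.7699 13.0000 4.4590
31.5987 19.5779 7.7651 1.9212
37.0854 25.7699 13.0000 3.7578 0.5024
42.2503 31.5987 19.5779 7.1395 1.1491 0.0000
47.1121 37.0854 25.7699 13.0000 2.6284 0.0000 0.0000
51.6888 42.2503 31.5987 19.5779 6.0121 0.0000 0.0000 0.0000

Δt=0.13929, u=1.06233, d=0.94133, q=0.55889, disc=e^(-rΔt)=0.99113
k=7 terminal: V=max(K-S,0) → 51.6888 42.2503 31.5987 19.5779 6.0121 0.0000 0.0000 0.0000
k=6: j=0 S=78.0079 intr=47.1121 cont=46.0017 V=47.1121[EX]; j=1 S=88.0346 intr=37.0854 cont=35.9750 V=37.0854[EX]; j=2 S=99.3501 intr=25.7699 cont=24.6595 V=25.7699[EX]; j=3 S=112.1200 intr=13.0000 cont=11.8896 V=13.0000[EX]; j=4 S=126.5313 intr=0.0000 cont=2.6284 V=2.6284[hold]; j=5 S=142.7950 intr=0.0000 cont=0.0000 V=0.0000[hold]; j=6 S=161.1491 intr=0.0000 cont=0.0000 V=0.0000[hold]  S*(6)=112.1200
k=5: j=0 S=82.8697 intr=42.2503 cont=41.1399 V=42.2503[EX]; j=1 S=93.5213 intr=31.5987 cont=30.4883 V=31.5987[EX]; j=2 S=105.5421 intr=19.5779 cont=18.4675 V=19.5779[EX]; j=3 S=119.1079 intr=6.0121 cont=7.1395 V=7.1395[hold]; j=4 S=134.4174 intr=0.0000 cont=1.1491 V=1.1491[hold]; j=5 S=151.6947 intr=0.0000 cont=0.0000 V=0.0000[hold]  S*(5)=105.5421
k=4: j=0 S=88.0346 intr=37.0854 cont=35.9750 V=37.0854[EX]; j=1 S=99.3501 intr=25.7699 cont=24.6595 V=25.7699[EX]; j=2 S=112.1200 intr=13.0000 cont=12.5141 V=13.0000[EX]; j=3 S=126.5313 intr=0.0000 cont=3.7578 V=3.7578[hold]; j=4 S=142.7950 intr=0.0000 cont=0.5024 V=0.5024[hold]  S*(4)=112.1200
k=3: j=0 S=93.5213 intr=31.5987 cont=30.4883 V=31.5987[EX]; j=1 S=105.5421 intr=19.5779 cont=18.4675 V=19.5779[EX]; j=2 S=119.1079 intr=6.0121 cont=7.7651 V=7.7651[hold]; j=3 S=134.4174 intr=0.0000 cont=1.9212 V=1.9212[hold]  S*(3)=105.5421
k=2: j=0 S=99.3501 intr=25.7699 cont=24.6595 V=25.7699[EX]; j=1 S=112.1200 intr=13.0000 cont=12.8606 V=13.0000[EX]; j=2 S=126.5313 intr=0.0000 cont=4.4590 V=4.4590[hold]  S*(2)=112.1200
k=1: j=0 S=105.5421 intr=19.5779 cont=18.4675 V=19.5779[EX]; j=1 S=119.1079 intr=6.0121 cont=8.1535 V=8.1535[hold]  S*(1)=105.5421
k=0: j=0 S=112.1200 intr=13.0000 cont=13.0758 V=13.0758[hold]  S*(0)=-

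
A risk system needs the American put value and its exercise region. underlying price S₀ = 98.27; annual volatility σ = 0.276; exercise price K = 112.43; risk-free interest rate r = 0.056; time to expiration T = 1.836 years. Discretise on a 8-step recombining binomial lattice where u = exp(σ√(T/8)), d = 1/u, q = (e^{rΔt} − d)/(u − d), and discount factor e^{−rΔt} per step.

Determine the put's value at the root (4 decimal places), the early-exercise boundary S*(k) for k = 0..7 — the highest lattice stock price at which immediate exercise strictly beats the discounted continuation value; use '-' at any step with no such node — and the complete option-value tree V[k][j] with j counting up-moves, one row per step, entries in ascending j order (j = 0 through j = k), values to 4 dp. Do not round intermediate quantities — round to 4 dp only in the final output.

price = 19.0767
boundary = - - 75.4354 66.0925 75.4354 86.0990 75.4354 86.0990
tree:
19.0767
26.9776 12.1372
36.9946 18.2495 6.7030
46.3375 26.5092 10.9524 2.8814
54.5232 36.9946 17.3295 5.2398 0.7395
61.6951 46.3375 26.3310 9.3130 1.5470 0.0000
67.9788 54.5232 36.9946 16.0343 3.2360 0.0000 0.0000
73.4842 61.6951 46.3375 26.3310 6.7692 0.0000 0.0000 0.0000
78.3077 67.9788 54.5232 36.9946 14.1600 0.0000 0.0000 0.0000 0.0000

params: Δt=0.22950 u=1.14136 d=0.87615 q=0.51576 e^(-rΔt)=0.98723
t_8 payoffs: 78.3077 67.9788 54.5232 36.9946 14.1600 0.0000 0.0000 0.0000 0.0000
t_7: node(7,0) S=38.9458 payoff=73.4842 vs cont=72.0485 → 73.4842 [stop]  node(7,1) S=50.7349 payoff=61.6951 vs cont=60.2594 → 61.6951 [stop]  node(7,2) S=66.0925 payoff=46.3375 vs cont=44.9018 → 46.3375 [stop]  node(7,3) S=86.0990 payoff=26.3310 vs cont=24.8953 → 26.3310 [stop]  node(7,4) S=112.1615 payoff=0.2685 vs cont=6.7692 → 6.7692 [wait]  node(7,5) S=146.1132 payoff=0.0000 vs cont=0.0000 → 0.0000 [wait]  node(7,6) S=190.3423 payoff=0.0000 vs cont=0.0000 → 0.0000 [wait]  node(7,7) S=247.9596 payoff=0.0000 vs cont=0.0000 → 0.0000 [wait]  ⇒ S*(7)=86.0990
t_6: node(6,0) S=44.4512 payoff=67.9788 vs cont=66.5431 → 67.9788 [stop]  node(6,1) S=57.9068 payoff=54.5232 vs cont=53.0875 → 54.5232 [stop]  node(6,2) S=75.4354 payoff=36.9946 vs cont=35.5589 → 36.9946 [stop]  node(6,3) S=98.2700 payoff=14.1600 vs cont=16.0343 → 16.0343 [wait]  node(6,4) S=128.0167 payoff=0.0000 vs cont=3.2360 → 3.2360 [wait]  node(6,5) S=166.7679 payoff=0.0000 vs cont=0.0000 → 0.0000 [wait]  node(6,6) S=217.2491 payoff=0.0000 vs cont=0.0000 → 0.0000 [wait]  ⇒ S*(6)=75.4354
t_5: node(5,0) S=50.7349 payoff=61.6951 vs cont=60.2594 → 61.6951 [stop]  node(5,1) S=66.0925 payoff=46.3375 vs cont=44.9018 → 46.3375 [stop]  node(5,2) S=86.0990 payoff=26.3310 vs cont=25.8497 → 26.3310 [stop]  node(5,3) S=112.1615 payoff=0.2685 vs cont=9.3130 → 9.3130 [wait]  node(5,4) S=146.1132 payoff=0.0000 vs cont=1.5470 → 1.5470 [wait]  node(5,5) S=190.3423 payoff=0.0000 vs cont=0.0000 → 0.0000 [wait]  ⇒ S*(5)=86.0990
t_4: node(4,0) S=57.9068 payoff=54.5232 vs cont=53.0875 → 54.5232 [stop]  node(4,1) S=75.4354 payoff=36.9946 vs cont=35.5589 → 36.9946 [stop]  node(4,2) S=98.2700 payoff=14.1600 vs cont=17.3295 → 17.3295 [wait]  node(4,3) S=128.0167 payoff=0.0000 vs cont=5.2398 → 5.2398 [wait]  node(4,4) S=166.7679 payoff=0.0000 vs cont=0.7395 → 0.7395 [wait]  ⇒ S*(4)=75.4354
t_3: node(3,0) S=66.0925 payoff=46.3375 vs cont=44.9018 → 46.3375 [stop]  node(3,1) S=86.0990 payoff=26.3310 vs cont=26.5092 → 26.5092 [wait]  node(3,2) S=112.1615 payoff=0.2685 vs cont=10.9524 → 10.9524 [wait]  node(3,3) S=146.1132 payoff=0.0000 vs cont=2.8814 → 2.8814 [wait]  ⇒ S*(3)=66.0925
t_2: node(2,0) S=75.4354 payoff=36.9946 vs cont=35.6496 → 36.9946 [stop]  node(2,1) S=98.2700 payoff=14.1600 vs cont=18.2495 → 18.2495 [wait]  node(2,2) S=128.0167 payoff=0.0000 vs cont=6.7030 → 6.7030 [wait]  ⇒ S*(2)=75.4354
t_1: node(1,0) S=86.0990 payoff=26.3310 vs cont=26.9776 → 26.9776 [wait]  node(1,1) S=112.1615 payoff=0.2685 vs cont=12.1372 → 12.1372 [wait]  ⇒ S*(1)=-
t_0: node(0,0) S=98.2700 payoff=14.1600 vs cont=19.0767 → 19.0767 [wait]  ⇒ S*(0)=-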